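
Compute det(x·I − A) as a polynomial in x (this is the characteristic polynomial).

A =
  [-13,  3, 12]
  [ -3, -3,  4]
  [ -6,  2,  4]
x^3 + 12*x^2 + 48*x + 64

Expanding det(x·I − A) (e.g. by cofactor expansion or by noting that A is similar to its Jordan form J, which has the same characteristic polynomial as A) gives
  χ_A(x) = x^3 + 12*x^2 + 48*x + 64
which factors as (x + 4)^3. The eigenvalues (with algebraic multiplicities) are λ = -4 with multiplicity 3.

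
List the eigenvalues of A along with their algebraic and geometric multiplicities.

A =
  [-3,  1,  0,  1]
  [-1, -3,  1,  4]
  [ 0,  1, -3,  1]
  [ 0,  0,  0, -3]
λ = -3: alg = 4, geom = 2

Step 1 — factor the characteristic polynomial to read off the algebraic multiplicities:
  χ_A(x) = (x + 3)^4

Step 2 — compute geometric multiplicities via the rank-nullity identity g(λ) = n − rank(A − λI):
  rank(A − (-3)·I) = 2, so dim ker(A − (-3)·I) = n − 2 = 2

Summary:
  λ = -3: algebraic multiplicity = 4, geometric multiplicity = 2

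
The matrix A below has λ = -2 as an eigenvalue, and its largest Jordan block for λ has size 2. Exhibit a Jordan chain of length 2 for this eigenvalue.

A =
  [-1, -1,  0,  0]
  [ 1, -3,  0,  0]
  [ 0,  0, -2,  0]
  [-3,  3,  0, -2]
A Jordan chain for λ = -2 of length 2:
v_1 = (1, 1, 0, -3)ᵀ
v_2 = (1, 0, 0, 0)ᵀ

Let N = A − (-2)·I. We want v_2 with N^2 v_2 = 0 but N^1 v_2 ≠ 0; then v_{j-1} := N · v_j for j = 2, …, 2.

Pick v_2 = (1, 0, 0, 0)ᵀ.
Then v_1 = N · v_2 = (1, 1, 0, -3)ᵀ.

Sanity check: (A − (-2)·I) v_1 = (0, 0, 0, 0)ᵀ = 0. ✓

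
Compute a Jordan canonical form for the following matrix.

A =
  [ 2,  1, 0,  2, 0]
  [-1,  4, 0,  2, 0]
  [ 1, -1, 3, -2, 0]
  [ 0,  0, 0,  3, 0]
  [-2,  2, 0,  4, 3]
J_2(3) ⊕ J_1(3) ⊕ J_1(3) ⊕ J_1(3)

The characteristic polynomial is
  det(x·I − A) = x^5 - 15*x^4 + 90*x^3 - 270*x^2 + 405*x - 243 = (x - 3)^5

Eigenvalues and multiplicities (the geometric multiplicity of λ is n − rank(A − λI), which equals the number of Jordan blocks for λ):
  λ = 3: algebraic multiplicity = 5, geometric multiplicity = 4

Determining the block sizes for each eigenvalue:
  λ = 3: 4 blocks summing to 5 forces exactly one block of size 2 and the rest size 1 → block sizes [2, 1, 1, 1]

Assembling the blocks gives a Jordan form
J =
  [3, 1, 0, 0, 0]
  [0, 3, 0, 0, 0]
  [0, 0, 3, 0, 0]
  [0, 0, 0, 3, 0]
  [0, 0, 0, 0, 3]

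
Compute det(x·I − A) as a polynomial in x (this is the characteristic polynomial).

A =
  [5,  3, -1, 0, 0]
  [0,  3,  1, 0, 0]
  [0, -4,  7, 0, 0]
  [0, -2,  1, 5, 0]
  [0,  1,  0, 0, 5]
x^5 - 25*x^4 + 250*x^3 - 1250*x^2 + 3125*x - 3125

Expanding det(x·I − A) (e.g. by cofactor expansion or by noting that A is similar to its Jordan form J, which has the same characteristic polynomial as A) gives
  χ_A(x) = x^5 - 25*x^4 + 250*x^3 - 1250*x^2 + 3125*x - 3125
which factors as (x - 5)^5. The eigenvalues (with algebraic multiplicities) are λ = 5 with multiplicity 5.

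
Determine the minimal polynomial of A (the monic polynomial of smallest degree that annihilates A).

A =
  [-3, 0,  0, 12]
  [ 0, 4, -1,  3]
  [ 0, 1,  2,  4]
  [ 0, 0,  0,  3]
x^4 - 6*x^3 + 54*x - 81

The characteristic polynomial is χ_A(x) = (x - 3)^3*(x + 3), so the eigenvalues are known. The minimal polynomial is
  m_A(x) = Π_λ (x − λ)^{k_λ}
where k_λ is the size of the *largest* Jordan block for λ (equivalently, the smallest k with (A − λI)^k v = 0 for every generalised eigenvector v of λ).

  λ = -3: largest Jordan block has size 1, contributing (x + 3)
  λ = 3: largest Jordan block has size 3, contributing (x − 3)^3

So m_A(x) = (x - 3)^3*(x + 3) = x^4 - 6*x^3 + 54*x - 81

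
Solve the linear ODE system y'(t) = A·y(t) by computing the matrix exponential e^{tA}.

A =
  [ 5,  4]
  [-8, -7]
e^{tA} =
  [2*exp(t) - exp(-3*t), exp(t) - exp(-3*t)]
  [-2*exp(t) + 2*exp(-3*t), -exp(t) + 2*exp(-3*t)]

Strategy: write A = P · J · P⁻¹ where J is a Jordan canonical form, so e^{tA} = P · e^{tJ} · P⁻¹, and e^{tJ} can be computed block-by-block.

A has Jordan form
J =
  [-3, 0]
  [ 0, 1]
(up to reordering of blocks).

Per-block formulas:
  For a 1×1 block at λ = -3: exp(t · [-3]) = [e^(-3t)].
  For a 1×1 block at λ = 1: exp(t · [1]) = [e^(1t)].

After assembling e^{tJ} and conjugating by P, we get:

e^{tA} =
  [2*exp(t) - exp(-3*t), exp(t) - exp(-3*t)]
  [-2*exp(t) + 2*exp(-3*t), -exp(t) + 2*exp(-3*t)]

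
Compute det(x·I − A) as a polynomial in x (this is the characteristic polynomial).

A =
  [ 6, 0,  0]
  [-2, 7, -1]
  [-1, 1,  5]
x^3 - 18*x^2 + 108*x - 216

Expanding det(x·I − A) (e.g. by cofactor expansion or by noting that A is similar to its Jordan form J, which has the same characteristic polynomial as A) gives
  χ_A(x) = x^3 - 18*x^2 + 108*x - 216
which factors as (x - 6)^3. The eigenvalues (with algebraic multiplicities) are λ = 6 with multiplicity 3.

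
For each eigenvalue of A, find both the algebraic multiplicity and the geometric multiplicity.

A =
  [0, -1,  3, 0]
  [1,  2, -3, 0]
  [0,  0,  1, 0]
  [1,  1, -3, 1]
λ = 1: alg = 4, geom = 3

Step 1 — factor the characteristic polynomial to read off the algebraic multiplicities:
  χ_A(x) = (x - 1)^4

Step 2 — compute geometric multiplicities via the rank-nullity identity g(λ) = n − rank(A − λI):
  rank(A − (1)·I) = 1, so dim ker(A − (1)·I) = n − 1 = 3

Summary:
  λ = 1: algebraic multiplicity = 4, geometric multiplicity = 3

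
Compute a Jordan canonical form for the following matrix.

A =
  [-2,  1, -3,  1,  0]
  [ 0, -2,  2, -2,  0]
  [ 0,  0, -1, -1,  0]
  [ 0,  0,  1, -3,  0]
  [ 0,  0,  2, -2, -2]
J_2(-2) ⊕ J_2(-2) ⊕ J_1(-2)

The characteristic polynomial is
  det(x·I − A) = x^5 + 10*x^4 + 40*x^3 + 80*x^2 + 80*x + 32 = (x + 2)^5

Eigenvalues and multiplicities (the geometric multiplicity of λ is n − rank(A − λI), which equals the number of Jordan blocks for λ):
  λ = -2: algebraic multiplicity = 5, geometric multiplicity = 3

Determining the block sizes for each eigenvalue:
  λ = -2: with am = 5 and gm = 3, the partition is not yet determined (e.g. several partitions of 5 into 3 parts exist). Let N = A − (-2)·I. Computing rank(N^1) = 2, rank(N^2) = 0; the number of blocks of size ≥ j is rank(N^{j−1}) − rank(N^j), giving [3, 2]. So we have 2 block(s) of size 2, 1 block(s) of size 1 → block sizes [2, 2, 1]

Assembling the blocks gives a Jordan form
J =
  [-2,  1,  0,  0,  0]
  [ 0, -2,  0,  0,  0]
  [ 0,  0, -2,  1,  0]
  [ 0,  0,  0, -2,  0]
  [ 0,  0,  0,  0, -2]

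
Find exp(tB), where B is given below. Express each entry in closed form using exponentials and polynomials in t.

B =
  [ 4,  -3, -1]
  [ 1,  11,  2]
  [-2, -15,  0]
e^{tB} =
  [-t*exp(5*t) + exp(5*t), -3*t*exp(5*t), -t*exp(5*t)]
  [t^2*exp(5*t)/2 + t*exp(5*t), 3*t^2*exp(5*t)/2 + 6*t*exp(5*t) + exp(5*t), t^2*exp(5*t)/2 + 2*t*exp(5*t)]
  [-3*t^2*exp(5*t)/2 - 2*t*exp(5*t), -9*t^2*exp(5*t)/2 - 15*t*exp(5*t), -3*t^2*exp(5*t)/2 - 5*t*exp(5*t) + exp(5*t)]

Strategy: write B = P · J · P⁻¹ where J is a Jordan canonical form, so e^{tB} = P · e^{tJ} · P⁻¹, and e^{tJ} can be computed block-by-block.

B has Jordan form
J =
  [5, 1, 0]
  [0, 5, 1]
  [0, 0, 5]
(up to reordering of blocks).

Per-block formulas:
  For a 3×3 Jordan block J_3(5): exp(t · J_3(5)) = e^(5t)·(I + t·N + (t^2/2)·N^2), where N is the 3×3 nilpotent shift.

After assembling e^{tJ} and conjugating by P, we get:

e^{tB} =
  [-t*exp(5*t) + exp(5*t), -3*t*exp(5*t), -t*exp(5*t)]
  [t^2*exp(5*t)/2 + t*exp(5*t), 3*t^2*exp(5*t)/2 + 6*t*exp(5*t) + exp(5*t), t^2*exp(5*t)/2 + 2*t*exp(5*t)]
  [-3*t^2*exp(5*t)/2 - 2*t*exp(5*t), -9*t^2*exp(5*t)/2 - 15*t*exp(5*t), -3*t^2*exp(5*t)/2 - 5*t*exp(5*t) + exp(5*t)]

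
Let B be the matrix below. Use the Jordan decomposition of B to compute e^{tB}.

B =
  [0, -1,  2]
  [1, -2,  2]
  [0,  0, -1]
e^{tB} =
  [t*exp(-t) + exp(-t), -t*exp(-t), 2*t*exp(-t)]
  [t*exp(-t), -t*exp(-t) + exp(-t), 2*t*exp(-t)]
  [0, 0, exp(-t)]

Strategy: write B = P · J · P⁻¹ where J is a Jordan canonical form, so e^{tB} = P · e^{tJ} · P⁻¹, and e^{tJ} can be computed block-by-block.

B has Jordan form
J =
  [-1,  1,  0]
  [ 0, -1,  0]
  [ 0,  0, -1]
(up to reordering of blocks).

Per-block formulas:
  For a 2×2 Jordan block J_2(-1): exp(t · J_2(-1)) = e^(-1t)·(I + t·N), where N is the 2×2 nilpotent shift.
  For a 1×1 block at λ = -1: exp(t · [-1]) = [e^(-1t)].

After assembling e^{tJ} and conjugating by P, we get:

e^{tB} =
  [t*exp(-t) + exp(-t), -t*exp(-t), 2*t*exp(-t)]
  [t*exp(-t), -t*exp(-t) + exp(-t), 2*t*exp(-t)]
  [0, 0, exp(-t)]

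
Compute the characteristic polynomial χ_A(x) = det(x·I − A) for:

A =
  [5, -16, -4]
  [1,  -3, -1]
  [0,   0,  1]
x^3 - 3*x^2 + 3*x - 1

Expanding det(x·I − A) (e.g. by cofactor expansion or by noting that A is similar to its Jordan form J, which has the same characteristic polynomial as A) gives
  χ_A(x) = x^3 - 3*x^2 + 3*x - 1
which factors as (x - 1)^3. The eigenvalues (with algebraic multiplicities) are λ = 1 with multiplicity 3.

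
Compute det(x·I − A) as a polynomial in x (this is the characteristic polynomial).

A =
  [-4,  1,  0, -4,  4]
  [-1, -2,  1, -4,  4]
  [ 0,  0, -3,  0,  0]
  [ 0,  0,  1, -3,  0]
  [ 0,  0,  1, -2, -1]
x^5 + 13*x^4 + 66*x^3 + 162*x^2 + 189*x + 81

Expanding det(x·I − A) (e.g. by cofactor expansion or by noting that A is similar to its Jordan form J, which has the same characteristic polynomial as A) gives
  χ_A(x) = x^5 + 13*x^4 + 66*x^3 + 162*x^2 + 189*x + 81
which factors as (x + 1)*(x + 3)^4. The eigenvalues (with algebraic multiplicities) are λ = -3 with multiplicity 4, λ = -1 with multiplicity 1.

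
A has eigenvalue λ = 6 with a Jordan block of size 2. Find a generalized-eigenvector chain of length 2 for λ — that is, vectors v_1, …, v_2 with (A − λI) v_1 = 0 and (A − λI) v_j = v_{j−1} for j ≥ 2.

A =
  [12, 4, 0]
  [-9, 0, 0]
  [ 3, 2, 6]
A Jordan chain for λ = 6 of length 2:
v_1 = (6, -9, 3)ᵀ
v_2 = (1, 0, 0)ᵀ

Let N = A − (6)·I. We want v_2 with N^2 v_2 = 0 but N^1 v_2 ≠ 0; then v_{j-1} := N · v_j for j = 2, …, 2.

Pick v_2 = (1, 0, 0)ᵀ.
Then v_1 = N · v_2 = (6, -9, 3)ᵀ.

Sanity check: (A − (6)·I) v_1 = (0, 0, 0)ᵀ = 0. ✓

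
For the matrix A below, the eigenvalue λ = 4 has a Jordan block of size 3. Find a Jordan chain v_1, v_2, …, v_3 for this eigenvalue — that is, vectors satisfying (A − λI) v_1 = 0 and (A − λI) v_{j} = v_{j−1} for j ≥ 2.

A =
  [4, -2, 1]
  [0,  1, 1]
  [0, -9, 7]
A Jordan chain for λ = 4 of length 3:
v_1 = (-3, 0, 0)ᵀ
v_2 = (-2, -3, -9)ᵀ
v_3 = (0, 1, 0)ᵀ

Let N = A − (4)·I. We want v_3 with N^3 v_3 = 0 but N^2 v_3 ≠ 0; then v_{j-1} := N · v_j for j = 3, …, 2.

Pick v_3 = (0, 1, 0)ᵀ.
Then v_2 = N · v_3 = (-2, -3, -9)ᵀ.
Then v_1 = N · v_2 = (-3, 0, 0)ᵀ.

Sanity check: (A − (4)·I) v_1 = (0, 0, 0)ᵀ = 0. ✓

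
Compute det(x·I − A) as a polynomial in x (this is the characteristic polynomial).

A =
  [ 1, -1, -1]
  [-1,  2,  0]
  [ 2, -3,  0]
x^3 - 3*x^2 + 3*x - 1

Expanding det(x·I − A) (e.g. by cofactor expansion or by noting that A is similar to its Jordan form J, which has the same characteristic polynomial as A) gives
  χ_A(x) = x^3 - 3*x^2 + 3*x - 1
which factors as (x - 1)^3. The eigenvalues (with algebraic multiplicities) are λ = 1 with multiplicity 3.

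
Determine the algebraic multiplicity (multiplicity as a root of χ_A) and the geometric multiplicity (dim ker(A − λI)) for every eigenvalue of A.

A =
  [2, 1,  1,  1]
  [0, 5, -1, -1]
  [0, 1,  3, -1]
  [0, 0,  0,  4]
λ = 2: alg = 1, geom = 1; λ = 4: alg = 3, geom = 2

Step 1 — factor the characteristic polynomial to read off the algebraic multiplicities:
  χ_A(x) = (x - 4)^3*(x - 2)

Step 2 — compute geometric multiplicities via the rank-nullity identity g(λ) = n − rank(A − λI):
  rank(A − (2)·I) = 3, so dim ker(A − (2)·I) = n − 3 = 1
  rank(A − (4)·I) = 2, so dim ker(A − (4)·I) = n − 2 = 2

Summary:
  λ = 2: algebraic multiplicity = 1, geometric multiplicity = 1
  λ = 4: algebraic multiplicity = 3, geometric multiplicity = 2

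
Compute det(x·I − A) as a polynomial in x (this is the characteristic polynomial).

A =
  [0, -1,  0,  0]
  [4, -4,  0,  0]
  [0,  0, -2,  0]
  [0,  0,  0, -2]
x^4 + 8*x^3 + 24*x^2 + 32*x + 16

Expanding det(x·I − A) (e.g. by cofactor expansion or by noting that A is similar to its Jordan form J, which has the same characteristic polynomial as A) gives
  χ_A(x) = x^4 + 8*x^3 + 24*x^2 + 32*x + 16
which factors as (x + 2)^4. The eigenvalues (with algebraic multiplicities) are λ = -2 with multiplicity 4.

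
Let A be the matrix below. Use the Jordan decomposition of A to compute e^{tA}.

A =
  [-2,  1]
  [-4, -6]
e^{tA} =
  [2*t*exp(-4*t) + exp(-4*t), t*exp(-4*t)]
  [-4*t*exp(-4*t), -2*t*exp(-4*t) + exp(-4*t)]

Strategy: write A = P · J · P⁻¹ where J is a Jordan canonical form, so e^{tA} = P · e^{tJ} · P⁻¹, and e^{tJ} can be computed block-by-block.

A has Jordan form
J =
  [-4,  1]
  [ 0, -4]
(up to reordering of blocks).

Per-block formulas:
  For a 2×2 Jordan block J_2(-4): exp(t · J_2(-4)) = e^(-4t)·(I + t·N), where N is the 2×2 nilpotent shift.

After assembling e^{tJ} and conjugating by P, we get:

e^{tA} =
  [2*t*exp(-4*t) + exp(-4*t), t*exp(-4*t)]
  [-4*t*exp(-4*t), -2*t*exp(-4*t) + exp(-4*t)]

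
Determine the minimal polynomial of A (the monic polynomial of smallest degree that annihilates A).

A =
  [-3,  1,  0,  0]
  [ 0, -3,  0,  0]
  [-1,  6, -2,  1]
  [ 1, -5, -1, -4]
x^2 + 6*x + 9

The characteristic polynomial is χ_A(x) = (x + 3)^4, so the eigenvalues are known. The minimal polynomial is
  m_A(x) = Π_λ (x − λ)^{k_λ}
where k_λ is the size of the *largest* Jordan block for λ (equivalently, the smallest k with (A − λI)^k v = 0 for every generalised eigenvector v of λ).

  λ = -3: largest Jordan block has size 2, contributing (x + 3)^2

So m_A(x) = (x + 3)^2 = x^2 + 6*x + 9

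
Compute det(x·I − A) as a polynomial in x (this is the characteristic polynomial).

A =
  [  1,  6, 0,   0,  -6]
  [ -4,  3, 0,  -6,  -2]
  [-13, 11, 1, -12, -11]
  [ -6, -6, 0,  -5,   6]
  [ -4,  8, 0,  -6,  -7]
x^5 + 7*x^4 - 2*x^3 - 46*x^2 + 65*x - 25

Expanding det(x·I − A) (e.g. by cofactor expansion or by noting that A is similar to its Jordan form J, which has the same characteristic polynomial as A) gives
  χ_A(x) = x^5 + 7*x^4 - 2*x^3 - 46*x^2 + 65*x - 25
which factors as (x - 1)^3*(x + 5)^2. The eigenvalues (with algebraic multiplicities) are λ = -5 with multiplicity 2, λ = 1 with multiplicity 3.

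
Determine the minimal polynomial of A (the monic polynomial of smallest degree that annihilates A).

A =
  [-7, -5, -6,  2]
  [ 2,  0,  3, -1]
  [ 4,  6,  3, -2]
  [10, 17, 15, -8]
x^3 + 9*x^2 + 27*x + 27

The characteristic polynomial is χ_A(x) = (x + 3)^4, so the eigenvalues are known. The minimal polynomial is
  m_A(x) = Π_λ (x − λ)^{k_λ}
where k_λ is the size of the *largest* Jordan block for λ (equivalently, the smallest k with (A − λI)^k v = 0 for every generalised eigenvector v of λ).

  λ = -3: largest Jordan block has size 3, contributing (x + 3)^3

So m_A(x) = (x + 3)^3 = x^3 + 9*x^2 + 27*x + 27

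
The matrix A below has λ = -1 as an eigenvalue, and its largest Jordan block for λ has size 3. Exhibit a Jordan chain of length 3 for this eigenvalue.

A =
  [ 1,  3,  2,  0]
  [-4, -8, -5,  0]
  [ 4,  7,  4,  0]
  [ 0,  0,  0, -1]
A Jordan chain for λ = -1 of length 3:
v_1 = (-1, 2, -2, 0)ᵀ
v_2 = (3, -7, 7, 0)ᵀ
v_3 = (0, 1, 0, 0)ᵀ

Let N = A − (-1)·I. We want v_3 with N^3 v_3 = 0 but N^2 v_3 ≠ 0; then v_{j-1} := N · v_j for j = 3, …, 2.

Pick v_3 = (0, 1, 0, 0)ᵀ.
Then v_2 = N · v_3 = (3, -7, 7, 0)ᵀ.
Then v_1 = N · v_2 = (-1, 2, -2, 0)ᵀ.

Sanity check: (A − (-1)·I) v_1 = (0, 0, 0, 0)ᵀ = 0. ✓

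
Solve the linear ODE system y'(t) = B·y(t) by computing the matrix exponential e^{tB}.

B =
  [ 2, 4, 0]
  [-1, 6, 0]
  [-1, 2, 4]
e^{tB} =
  [-2*t*exp(4*t) + exp(4*t), 4*t*exp(4*t), 0]
  [-t*exp(4*t), 2*t*exp(4*t) + exp(4*t), 0]
  [-t*exp(4*t), 2*t*exp(4*t), exp(4*t)]

Strategy: write B = P · J · P⁻¹ where J is a Jordan canonical form, so e^{tB} = P · e^{tJ} · P⁻¹, and e^{tJ} can be computed block-by-block.

B has Jordan form
J =
  [4, 1, 0]
  [0, 4, 0]
  [0, 0, 4]
(up to reordering of blocks).

Per-block formulas:
  For a 1×1 block at λ = 4: exp(t · [4]) = [e^(4t)].
  For a 2×2 Jordan block J_2(4): exp(t · J_2(4)) = e^(4t)·(I + t·N), where N is the 2×2 nilpotent shift.

After assembling e^{tJ} and conjugating by P, we get:

e^{tB} =
  [-2*t*exp(4*t) + exp(4*t), 4*t*exp(4*t), 0]
  [-t*exp(4*t), 2*t*exp(4*t) + exp(4*t), 0]
  [-t*exp(4*t), 2*t*exp(4*t), exp(4*t)]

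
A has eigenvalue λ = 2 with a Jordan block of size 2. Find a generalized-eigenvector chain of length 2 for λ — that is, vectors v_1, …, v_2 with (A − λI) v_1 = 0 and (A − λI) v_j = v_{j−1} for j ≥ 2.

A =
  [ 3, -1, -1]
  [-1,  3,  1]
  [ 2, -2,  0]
A Jordan chain for λ = 2 of length 2:
v_1 = (1, -1, 2)ᵀ
v_2 = (1, 0, 0)ᵀ

Let N = A − (2)·I. We want v_2 with N^2 v_2 = 0 but N^1 v_2 ≠ 0; then v_{j-1} := N · v_j for j = 2, …, 2.

Pick v_2 = (1, 0, 0)ᵀ.
Then v_1 = N · v_2 = (1, -1, 2)ᵀ.

Sanity check: (A − (2)·I) v_1 = (0, 0, 0)ᵀ = 0. ✓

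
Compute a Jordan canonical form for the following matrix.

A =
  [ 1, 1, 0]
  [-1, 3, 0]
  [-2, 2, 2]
J_2(2) ⊕ J_1(2)

The characteristic polynomial is
  det(x·I − A) = x^3 - 6*x^2 + 12*x - 8 = (x - 2)^3

Eigenvalues and multiplicities (the geometric multiplicity of λ is n − rank(A − λI), which equals the number of Jordan blocks for λ):
  λ = 2: algebraic multiplicity = 3, geometric multiplicity = 2

Determining the block sizes for each eigenvalue:
  λ = 2: 2 blocks summing to 3 forces exactly one block of size 2 and the rest size 1 → block sizes [2, 1]

Assembling the blocks gives a Jordan form
J =
  [2, 1, 0]
  [0, 2, 0]
  [0, 0, 2]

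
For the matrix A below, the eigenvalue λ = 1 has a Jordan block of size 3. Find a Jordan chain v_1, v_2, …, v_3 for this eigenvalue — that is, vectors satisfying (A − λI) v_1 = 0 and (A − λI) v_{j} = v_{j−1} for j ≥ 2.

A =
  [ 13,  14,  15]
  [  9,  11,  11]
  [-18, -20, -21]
A Jordan chain for λ = 1 of length 3:
v_1 = (8, 6, -12)ᵀ
v_2 = (14, 10, -20)ᵀ
v_3 = (0, 1, 0)ᵀ

Let N = A − (1)·I. We want v_3 with N^3 v_3 = 0 but N^2 v_3 ≠ 0; then v_{j-1} := N · v_j for j = 3, …, 2.

Pick v_3 = (0, 1, 0)ᵀ.
Then v_2 = N · v_3 = (14, 10, -20)ᵀ.
Then v_1 = N · v_2 = (8, 6, -12)ᵀ.

Sanity check: (A − (1)·I) v_1 = (0, 0, 0)ᵀ = 0. ✓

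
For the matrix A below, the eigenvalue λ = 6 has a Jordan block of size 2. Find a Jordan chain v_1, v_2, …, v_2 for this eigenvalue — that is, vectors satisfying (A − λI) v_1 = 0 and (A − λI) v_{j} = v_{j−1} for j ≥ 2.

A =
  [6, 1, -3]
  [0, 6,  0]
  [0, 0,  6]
A Jordan chain for λ = 6 of length 2:
v_1 = (1, 0, 0)ᵀ
v_2 = (0, 1, 0)ᵀ

Let N = A − (6)·I. We want v_2 with N^2 v_2 = 0 but N^1 v_2 ≠ 0; then v_{j-1} := N · v_j for j = 2, …, 2.

Pick v_2 = (0, 1, 0)ᵀ.
Then v_1 = N · v_2 = (1, 0, 0)ᵀ.

Sanity check: (A − (6)·I) v_1 = (0, 0, 0)ᵀ = 0. ✓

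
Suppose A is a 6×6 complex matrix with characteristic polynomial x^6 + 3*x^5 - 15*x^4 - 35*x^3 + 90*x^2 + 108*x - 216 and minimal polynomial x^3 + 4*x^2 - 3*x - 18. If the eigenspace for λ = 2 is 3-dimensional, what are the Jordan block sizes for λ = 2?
Block sizes for λ = 2: [1, 1, 1]

Step 1 — from the characteristic polynomial, algebraic multiplicity of λ = 2 is 3. From dim ker(A − (2)·I) = 3, there are exactly 3 Jordan blocks for λ = 2.
Step 2 — from the minimal polynomial, the factor (x − 2) tells us the largest block for λ = 2 has size 1.
Step 3 — with total size 3, 3 blocks, and largest block 1, the block sizes (in nonincreasing order) are [1, 1, 1].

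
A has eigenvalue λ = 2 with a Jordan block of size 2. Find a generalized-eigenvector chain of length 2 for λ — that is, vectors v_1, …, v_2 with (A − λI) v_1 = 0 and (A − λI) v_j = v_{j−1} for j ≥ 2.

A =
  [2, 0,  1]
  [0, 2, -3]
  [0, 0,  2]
A Jordan chain for λ = 2 of length 2:
v_1 = (1, -3, 0)ᵀ
v_2 = (0, 0, 1)ᵀ

Let N = A − (2)·I. We want v_2 with N^2 v_2 = 0 but N^1 v_2 ≠ 0; then v_{j-1} := N · v_j for j = 2, …, 2.

Pick v_2 = (0, 0, 1)ᵀ.
Then v_1 = N · v_2 = (1, -3, 0)ᵀ.

Sanity check: (A − (2)·I) v_1 = (0, 0, 0)ᵀ = 0. ✓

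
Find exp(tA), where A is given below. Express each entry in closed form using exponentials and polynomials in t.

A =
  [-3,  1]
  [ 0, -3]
e^{tA} =
  [exp(-3*t), t*exp(-3*t)]
  [0, exp(-3*t)]

Strategy: write A = P · J · P⁻¹ where J is a Jordan canonical form, so e^{tA} = P · e^{tJ} · P⁻¹, and e^{tJ} can be computed block-by-block.

A has Jordan form
J =
  [-3,  1]
  [ 0, -3]
(up to reordering of blocks).

Per-block formulas:
  For a 2×2 Jordan block J_2(-3): exp(t · J_2(-3)) = e^(-3t)·(I + t·N), where N is the 2×2 nilpotent shift.

After assembling e^{tJ} and conjugating by P, we get:

e^{tA} =
  [exp(-3*t), t*exp(-3*t)]
  [0, exp(-3*t)]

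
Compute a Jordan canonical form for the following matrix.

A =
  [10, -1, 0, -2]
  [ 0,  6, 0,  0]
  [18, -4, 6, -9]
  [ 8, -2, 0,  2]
J_2(6) ⊕ J_2(6)

The characteristic polynomial is
  det(x·I − A) = x^4 - 24*x^3 + 216*x^2 - 864*x + 1296 = (x - 6)^4

Eigenvalues and multiplicities (the geometric multiplicity of λ is n − rank(A − λI), which equals the number of Jordan blocks for λ):
  λ = 6: algebraic multiplicity = 4, geometric multiplicity = 2

Determining the block sizes for each eigenvalue:
  λ = 6: with am = 4 and gm = 2, the partition is not yet determined (e.g. several partitions of 4 into 2 parts exist). Let N = A − (6)·I. Computing rank(N^1) = 2, rank(N^2) = 0; the number of blocks of size ≥ j is rank(N^{j−1}) − rank(N^j), giving [2, 2]. So we have 2 block(s) of size 2 → block sizes [2, 2]

Assembling the blocks gives a Jordan form
J =
  [6, 1, 0, 0]
  [0, 6, 0, 0]
  [0, 0, 6, 1]
  [0, 0, 0, 6]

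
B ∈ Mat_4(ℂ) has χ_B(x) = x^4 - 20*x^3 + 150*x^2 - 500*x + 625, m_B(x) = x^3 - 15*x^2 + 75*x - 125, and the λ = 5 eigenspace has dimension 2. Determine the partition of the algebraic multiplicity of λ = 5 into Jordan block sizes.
Block sizes for λ = 5: [3, 1]

Step 1 — from the characteristic polynomial, algebraic multiplicity of λ = 5 is 4. From dim ker(B − (5)·I) = 2, there are exactly 2 Jordan blocks for λ = 5.
Step 2 — from the minimal polynomial, the factor (x − 5)^3 tells us the largest block for λ = 5 has size 3.
Step 3 — with total size 4, 2 blocks, and largest block 3, the block sizes (in nonincreasing order) are [3, 1].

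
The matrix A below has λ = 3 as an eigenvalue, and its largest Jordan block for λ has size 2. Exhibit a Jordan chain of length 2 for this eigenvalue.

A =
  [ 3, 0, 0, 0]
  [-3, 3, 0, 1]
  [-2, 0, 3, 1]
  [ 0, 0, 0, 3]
A Jordan chain for λ = 3 of length 2:
v_1 = (0, -3, -2, 0)ᵀ
v_2 = (1, 0, 0, 0)ᵀ

Let N = A − (3)·I. We want v_2 with N^2 v_2 = 0 but N^1 v_2 ≠ 0; then v_{j-1} := N · v_j for j = 2, …, 2.

Pick v_2 = (1, 0, 0, 0)ᵀ.
Then v_1 = N · v_2 = (0, -3, -2, 0)ᵀ.

Sanity check: (A − (3)·I) v_1 = (0, 0, 0, 0)ᵀ = 0. ✓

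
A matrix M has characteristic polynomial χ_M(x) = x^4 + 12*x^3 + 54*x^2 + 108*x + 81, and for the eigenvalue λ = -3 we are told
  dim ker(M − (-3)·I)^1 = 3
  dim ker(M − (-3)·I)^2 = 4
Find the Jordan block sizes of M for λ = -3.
Block sizes for λ = -3: [2, 1, 1]

From the dimensions of kernels of powers, the number of Jordan blocks of size at least j is d_j − d_{j−1} where d_j = dim ker(N^j) (with d_0 = 0). Computing the differences gives [3, 1].
The number of blocks of size exactly k is (#blocks of size ≥ k) − (#blocks of size ≥ k + 1), so the partition is: 2 block(s) of size 1, 1 block(s) of size 2.
In nonincreasing order the block sizes are [2, 1, 1].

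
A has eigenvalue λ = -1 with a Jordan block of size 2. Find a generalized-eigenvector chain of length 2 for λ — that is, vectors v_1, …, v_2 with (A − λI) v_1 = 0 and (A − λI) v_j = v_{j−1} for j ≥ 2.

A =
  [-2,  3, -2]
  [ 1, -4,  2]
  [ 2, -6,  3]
A Jordan chain for λ = -1 of length 2:
v_1 = (-1, 1, 2)ᵀ
v_2 = (1, 0, 0)ᵀ

Let N = A − (-1)·I. We want v_2 with N^2 v_2 = 0 but N^1 v_2 ≠ 0; then v_{j-1} := N · v_j for j = 2, …, 2.

Pick v_2 = (1, 0, 0)ᵀ.
Then v_1 = N · v_2 = (-1, 1, 2)ᵀ.

Sanity check: (A − (-1)·I) v_1 = (0, 0, 0)ᵀ = 0. ✓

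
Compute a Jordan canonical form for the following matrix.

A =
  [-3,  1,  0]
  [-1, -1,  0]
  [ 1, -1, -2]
J_2(-2) ⊕ J_1(-2)

The characteristic polynomial is
  det(x·I − A) = x^3 + 6*x^2 + 12*x + 8 = (x + 2)^3

Eigenvalues and multiplicities (the geometric multiplicity of λ is n − rank(A − λI), which equals the number of Jordan blocks for λ):
  λ = -2: algebraic multiplicity = 3, geometric multiplicity = 2

Determining the block sizes for each eigenvalue:
  λ = -2: 2 blocks summing to 3 forces exactly one block of size 2 and the rest size 1 → block sizes [2, 1]

Assembling the blocks gives a Jordan form
J =
  [-2,  1,  0]
  [ 0, -2,  0]
  [ 0,  0, -2]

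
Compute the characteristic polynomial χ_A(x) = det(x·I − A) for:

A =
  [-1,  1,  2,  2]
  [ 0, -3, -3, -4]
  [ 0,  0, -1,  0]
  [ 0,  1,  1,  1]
x^4 + 4*x^3 + 6*x^2 + 4*x + 1

Expanding det(x·I − A) (e.g. by cofactor expansion or by noting that A is similar to its Jordan form J, which has the same characteristic polynomial as A) gives
  χ_A(x) = x^4 + 4*x^3 + 6*x^2 + 4*x + 1
which factors as (x + 1)^4. The eigenvalues (with algebraic multiplicities) are λ = -1 with multiplicity 4.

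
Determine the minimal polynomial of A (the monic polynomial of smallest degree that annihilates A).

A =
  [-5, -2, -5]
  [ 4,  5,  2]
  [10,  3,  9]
x^3 - 9*x^2 + 27*x - 27

The characteristic polynomial is χ_A(x) = (x - 3)^3, so the eigenvalues are known. The minimal polynomial is
  m_A(x) = Π_λ (x − λ)^{k_λ}
where k_λ is the size of the *largest* Jordan block for λ (equivalently, the smallest k with (A − λI)^k v = 0 for every generalised eigenvector v of λ).

  λ = 3: largest Jordan block has size 3, contributing (x − 3)^3

So m_A(x) = (x - 3)^3 = x^3 - 9*x^2 + 27*x - 27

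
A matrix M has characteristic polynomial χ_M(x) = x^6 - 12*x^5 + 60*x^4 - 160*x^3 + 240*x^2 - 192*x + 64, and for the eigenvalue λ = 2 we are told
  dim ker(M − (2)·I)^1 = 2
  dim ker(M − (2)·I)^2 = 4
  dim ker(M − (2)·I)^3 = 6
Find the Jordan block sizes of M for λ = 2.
Block sizes for λ = 2: [3, 3]

From the dimensions of kernels of powers, the number of Jordan blocks of size at least j is d_j − d_{j−1} where d_j = dim ker(N^j) (with d_0 = 0). Computing the differences gives [2, 2, 2].
The number of blocks of size exactly k is (#blocks of size ≥ k) − (#blocks of size ≥ k + 1), so the partition is: 2 block(s) of size 3.
In nonincreasing order the block sizes are [3, 3].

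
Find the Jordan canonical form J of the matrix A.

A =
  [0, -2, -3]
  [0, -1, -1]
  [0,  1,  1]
J_3(0)

The characteristic polynomial is
  det(x·I − A) = x^3

Eigenvalues and multiplicities (the geometric multiplicity of λ is n − rank(A − λI), which equals the number of Jordan blocks for λ):
  λ = 0: algebraic multiplicity = 3, geometric multiplicity = 1

Determining the block sizes for each eigenvalue:
  λ = 0: one block (gm = 1), so the single block has size am = 3 → block sizes [3]

Assembling the blocks gives a Jordan form
J =
  [0, 1, 0]
  [0, 0, 1]
  [0, 0, 0]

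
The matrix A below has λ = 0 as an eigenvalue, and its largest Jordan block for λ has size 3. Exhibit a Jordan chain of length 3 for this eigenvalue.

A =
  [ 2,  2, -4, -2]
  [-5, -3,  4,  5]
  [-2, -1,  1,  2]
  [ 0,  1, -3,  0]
A Jordan chain for λ = 0 of length 3:
v_1 = (2, -3, -1, 1)ᵀ
v_2 = (2, -5, -2, 0)ᵀ
v_3 = (1, 0, 0, 0)ᵀ

Let N = A − (0)·I. We want v_3 with N^3 v_3 = 0 but N^2 v_3 ≠ 0; then v_{j-1} := N · v_j for j = 3, …, 2.

Pick v_3 = (1, 0, 0, 0)ᵀ.
Then v_2 = N · v_3 = (2, -5, -2, 0)ᵀ.
Then v_1 = N · v_2 = (2, -3, -1, 1)ᵀ.

Sanity check: (A − (0)·I) v_1 = (0, 0, 0, 0)ᵀ = 0. ✓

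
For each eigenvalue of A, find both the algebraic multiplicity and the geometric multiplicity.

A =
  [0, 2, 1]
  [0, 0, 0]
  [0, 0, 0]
λ = 0: alg = 3, geom = 2

Step 1 — factor the characteristic polynomial to read off the algebraic multiplicities:
  χ_A(x) = x^3

Step 2 — compute geometric multiplicities via the rank-nullity identity g(λ) = n − rank(A − λI):
  rank(A − (0)·I) = 1, so dim ker(A − (0)·I) = n − 1 = 2

Summary:
  λ = 0: algebraic multiplicity = 3, geometric multiplicity = 2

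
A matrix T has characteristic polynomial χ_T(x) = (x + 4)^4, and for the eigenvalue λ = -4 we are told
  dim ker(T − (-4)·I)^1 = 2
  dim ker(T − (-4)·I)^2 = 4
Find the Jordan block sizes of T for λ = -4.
Block sizes for λ = -4: [2, 2]

From the dimensions of kernels of powers, the number of Jordan blocks of size at least j is d_j − d_{j−1} where d_j = dim ker(N^j) (with d_0 = 0). Computing the differences gives [2, 2].
The number of blocks of size exactly k is (#blocks of size ≥ k) − (#blocks of size ≥ k + 1), so the partition is: 2 block(s) of size 2.
In nonincreasing order the block sizes are [2, 2].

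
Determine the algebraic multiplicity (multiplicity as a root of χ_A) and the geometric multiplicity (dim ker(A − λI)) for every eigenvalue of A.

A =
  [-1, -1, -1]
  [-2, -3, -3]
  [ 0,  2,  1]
λ = -1: alg = 3, geom = 1

Step 1 — factor the characteristic polynomial to read off the algebraic multiplicities:
  χ_A(x) = (x + 1)^3

Step 2 — compute geometric multiplicities via the rank-nullity identity g(λ) = n − rank(A − λI):
  rank(A − (-1)·I) = 2, so dim ker(A − (-1)·I) = n − 2 = 1

Summary:
  λ = -1: algebraic multiplicity = 3, geometric multiplicity = 1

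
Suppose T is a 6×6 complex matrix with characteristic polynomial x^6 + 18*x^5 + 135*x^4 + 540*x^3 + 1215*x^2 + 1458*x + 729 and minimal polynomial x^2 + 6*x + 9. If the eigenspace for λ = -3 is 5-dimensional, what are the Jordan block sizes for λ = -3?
Block sizes for λ = -3: [2, 1, 1, 1, 1]

Step 1 — from the characteristic polynomial, algebraic multiplicity of λ = -3 is 6. From dim ker(T − (-3)·I) = 5, there are exactly 5 Jordan blocks for λ = -3.
Step 2 — from the minimal polynomial, the factor (x + 3)^2 tells us the largest block for λ = -3 has size 2.
Step 3 — with total size 6, 5 blocks, and largest block 2, the block sizes (in nonincreasing order) are [2, 1, 1, 1, 1].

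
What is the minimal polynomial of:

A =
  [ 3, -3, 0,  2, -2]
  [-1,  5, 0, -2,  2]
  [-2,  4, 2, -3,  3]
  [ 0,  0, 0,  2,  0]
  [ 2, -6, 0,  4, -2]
x^2 - 4*x + 4

The characteristic polynomial is χ_A(x) = (x - 2)^5, so the eigenvalues are known. The minimal polynomial is
  m_A(x) = Π_λ (x − λ)^{k_λ}
where k_λ is the size of the *largest* Jordan block for λ (equivalently, the smallest k with (A − λI)^k v = 0 for every generalised eigenvector v of λ).

  λ = 2: largest Jordan block has size 2, contributing (x − 2)^2

So m_A(x) = (x - 2)^2 = x^2 - 4*x + 4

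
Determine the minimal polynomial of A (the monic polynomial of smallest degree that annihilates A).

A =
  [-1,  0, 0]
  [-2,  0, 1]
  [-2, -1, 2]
x^3 - x^2 - x + 1

The characteristic polynomial is χ_A(x) = (x - 1)^2*(x + 1), so the eigenvalues are known. The minimal polynomial is
  m_A(x) = Π_λ (x − λ)^{k_λ}
where k_λ is the size of the *largest* Jordan block for λ (equivalently, the smallest k with (A − λI)^k v = 0 for every generalised eigenvector v of λ).

  λ = -1: largest Jordan block has size 1, contributing (x + 1)
  λ = 1: largest Jordan block has size 2, contributing (x − 1)^2

So m_A(x) = (x - 1)^2*(x + 1) = x^3 - x^2 - x + 1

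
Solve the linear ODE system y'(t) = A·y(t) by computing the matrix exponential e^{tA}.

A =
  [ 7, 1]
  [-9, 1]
e^{tA} =
  [3*t*exp(4*t) + exp(4*t), t*exp(4*t)]
  [-9*t*exp(4*t), -3*t*exp(4*t) + exp(4*t)]

Strategy: write A = P · J · P⁻¹ where J is a Jordan canonical form, so e^{tA} = P · e^{tJ} · P⁻¹, and e^{tJ} can be computed block-by-block.

A has Jordan form
J =
  [4, 1]
  [0, 4]
(up to reordering of blocks).

Per-block formulas:
  For a 2×2 Jordan block J_2(4): exp(t · J_2(4)) = e^(4t)·(I + t·N), where N is the 2×2 nilpotent shift.

After assembling e^{tJ} and conjugating by P, we get:

e^{tA} =
  [3*t*exp(4*t) + exp(4*t), t*exp(4*t)]
  [-9*t*exp(4*t), -3*t*exp(4*t) + exp(4*t)]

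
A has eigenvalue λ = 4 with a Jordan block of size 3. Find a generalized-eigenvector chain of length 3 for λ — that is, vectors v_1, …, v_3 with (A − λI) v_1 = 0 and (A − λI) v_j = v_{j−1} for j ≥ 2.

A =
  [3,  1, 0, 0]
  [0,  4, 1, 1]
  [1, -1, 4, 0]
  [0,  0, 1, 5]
A Jordan chain for λ = 4 of length 3:
v_1 = (1, 1, -1, 1)ᵀ
v_2 = (-1, 0, 1, 0)ᵀ
v_3 = (1, 0, 0, 0)ᵀ

Let N = A − (4)·I. We want v_3 with N^3 v_3 = 0 but N^2 v_3 ≠ 0; then v_{j-1} := N · v_j for j = 3, …, 2.

Pick v_3 = (1, 0, 0, 0)ᵀ.
Then v_2 = N · v_3 = (-1, 0, 1, 0)ᵀ.
Then v_1 = N · v_2 = (1, 1, -1, 1)ᵀ.

Sanity check: (A − (4)·I) v_1 = (0, 0, 0, 0)ᵀ = 0. ✓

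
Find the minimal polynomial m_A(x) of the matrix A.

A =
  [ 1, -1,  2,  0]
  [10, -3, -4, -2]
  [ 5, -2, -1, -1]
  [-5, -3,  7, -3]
x^4 + 6*x^3 + x^2 - 24*x + 16

The characteristic polynomial is χ_A(x) = (x - 1)^2*(x + 4)^2, so the eigenvalues are known. The minimal polynomial is
  m_A(x) = Π_λ (x − λ)^{k_λ}
where k_λ is the size of the *largest* Jordan block for λ (equivalently, the smallest k with (A − λI)^k v = 0 for every generalised eigenvector v of λ).

  λ = -4: largest Jordan block has size 2, contributing (x + 4)^2
  λ = 1: largest Jordan block has size 2, contributing (x − 1)^2

So m_A(x) = (x - 1)^2*(x + 4)^2 = x^4 + 6*x^3 + x^2 - 24*x + 16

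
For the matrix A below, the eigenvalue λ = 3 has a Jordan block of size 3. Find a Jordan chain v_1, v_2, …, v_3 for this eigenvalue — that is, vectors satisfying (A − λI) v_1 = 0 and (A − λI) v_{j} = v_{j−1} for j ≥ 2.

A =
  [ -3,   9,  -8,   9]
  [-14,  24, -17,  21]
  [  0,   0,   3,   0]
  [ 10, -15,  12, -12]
A Jordan chain for λ = 3 of length 3:
v_1 = (3, 7, 0, -5)ᵀ
v_2 = (-8, -17, 0, 12)ᵀ
v_3 = (0, 0, 1, 0)ᵀ

Let N = A − (3)·I. We want v_3 with N^3 v_3 = 0 but N^2 v_3 ≠ 0; then v_{j-1} := N · v_j for j = 3, …, 2.

Pick v_3 = (0, 0, 1, 0)ᵀ.
Then v_2 = N · v_3 = (-8, -17, 0, 12)ᵀ.
Then v_1 = N · v_2 = (3, 7, 0, -5)ᵀ.

Sanity check: (A − (3)·I) v_1 = (0, 0, 0, 0)ᵀ = 0. ✓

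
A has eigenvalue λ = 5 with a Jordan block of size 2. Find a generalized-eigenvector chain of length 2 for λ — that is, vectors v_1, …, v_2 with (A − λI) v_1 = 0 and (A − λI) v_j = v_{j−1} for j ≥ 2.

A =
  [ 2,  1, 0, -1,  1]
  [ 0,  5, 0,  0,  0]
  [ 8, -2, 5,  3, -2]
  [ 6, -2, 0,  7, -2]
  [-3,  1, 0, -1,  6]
A Jordan chain for λ = 5 of length 2:
v_1 = (-3, 0, 8, 6, -3)ᵀ
v_2 = (1, 0, 0, 0, 0)ᵀ

Let N = A − (5)·I. We want v_2 with N^2 v_2 = 0 but N^1 v_2 ≠ 0; then v_{j-1} := N · v_j for j = 2, …, 2.

Pick v_2 = (1, 0, 0, 0, 0)ᵀ.
Then v_1 = N · v_2 = (-3, 0, 8, 6, -3)ᵀ.

Sanity check: (A − (5)·I) v_1 = (0, 0, 0, 0, 0)ᵀ = 0. ✓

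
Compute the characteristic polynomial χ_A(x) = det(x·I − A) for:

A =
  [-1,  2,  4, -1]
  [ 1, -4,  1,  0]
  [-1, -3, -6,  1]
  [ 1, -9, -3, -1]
x^4 + 12*x^3 + 54*x^2 + 108*x + 81

Expanding det(x·I − A) (e.g. by cofactor expansion or by noting that A is similar to its Jordan form J, which has the same characteristic polynomial as A) gives
  χ_A(x) = x^4 + 12*x^3 + 54*x^2 + 108*x + 81
which factors as (x + 3)^4. The eigenvalues (with algebraic multiplicities) are λ = -3 with multiplicity 4.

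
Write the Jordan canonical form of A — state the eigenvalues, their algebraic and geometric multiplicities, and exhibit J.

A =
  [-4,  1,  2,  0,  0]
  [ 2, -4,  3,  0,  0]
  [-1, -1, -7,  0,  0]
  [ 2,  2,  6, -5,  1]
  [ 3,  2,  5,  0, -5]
J_3(-5) ⊕ J_2(-5)

The characteristic polynomial is
  det(x·I − A) = x^5 + 25*x^4 + 250*x^3 + 1250*x^2 + 3125*x + 3125 = (x + 5)^5

Eigenvalues and multiplicities (the geometric multiplicity of λ is n − rank(A − λI), which equals the number of Jordan blocks for λ):
  λ = -5: algebraic multiplicity = 5, geometric multiplicity = 2

Determining the block sizes for each eigenvalue:
  λ = -5: with am = 5 and gm = 2, the partition is not yet determined (e.g. several partitions of 5 into 2 parts exist). Let N = A − (-5)·I. Computing rank(N^1) = 3, rank(N^2) = 1, rank(N^3) = 0; the number of blocks of size ≥ j is rank(N^{j−1}) − rank(N^j), giving [2, 2, 1]. So we have 1 block(s) of size 3, 1 block(s) of size 2 → block sizes [3, 2]

Assembling the blocks gives a Jordan form
J =
  [-5,  1,  0,  0,  0]
  [ 0, -5,  1,  0,  0]
  [ 0,  0, -5,  0,  0]
  [ 0,  0,  0, -5,  1]
  [ 0,  0,  0,  0, -5]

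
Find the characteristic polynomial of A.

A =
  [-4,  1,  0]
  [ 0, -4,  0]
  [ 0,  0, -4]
x^3 + 12*x^2 + 48*x + 64

Expanding det(x·I − A) (e.g. by cofactor expansion or by noting that A is similar to its Jordan form J, which has the same characteristic polynomial as A) gives
  χ_A(x) = x^3 + 12*x^2 + 48*x + 64
which factors as (x + 4)^3. The eigenvalues (with algebraic multiplicities) are λ = -4 with multiplicity 3.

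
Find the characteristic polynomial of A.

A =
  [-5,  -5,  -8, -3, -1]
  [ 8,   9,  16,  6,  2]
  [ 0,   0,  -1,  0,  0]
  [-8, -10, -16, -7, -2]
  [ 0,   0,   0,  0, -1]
x^5 + 5*x^4 + 10*x^3 + 10*x^2 + 5*x + 1

Expanding det(x·I − A) (e.g. by cofactor expansion or by noting that A is similar to its Jordan form J, which has the same characteristic polynomial as A) gives
  χ_A(x) = x^5 + 5*x^4 + 10*x^3 + 10*x^2 + 5*x + 1
which factors as (x + 1)^5. The eigenvalues (with algebraic multiplicities) are λ = -1 with multiplicity 5.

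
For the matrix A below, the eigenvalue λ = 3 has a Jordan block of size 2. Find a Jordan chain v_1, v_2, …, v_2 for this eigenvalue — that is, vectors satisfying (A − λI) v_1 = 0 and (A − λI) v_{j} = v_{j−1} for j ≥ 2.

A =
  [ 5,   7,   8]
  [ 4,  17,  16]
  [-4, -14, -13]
A Jordan chain for λ = 3 of length 2:
v_1 = (2, 4, -4)ᵀ
v_2 = (1, 0, 0)ᵀ

Let N = A − (3)·I. We want v_2 with N^2 v_2 = 0 but N^1 v_2 ≠ 0; then v_{j-1} := N · v_j for j = 2, …, 2.

Pick v_2 = (1, 0, 0)ᵀ.
Then v_1 = N · v_2 = (2, 4, -4)ᵀ.

Sanity check: (A − (3)·I) v_1 = (0, 0, 0)ᵀ = 0. ✓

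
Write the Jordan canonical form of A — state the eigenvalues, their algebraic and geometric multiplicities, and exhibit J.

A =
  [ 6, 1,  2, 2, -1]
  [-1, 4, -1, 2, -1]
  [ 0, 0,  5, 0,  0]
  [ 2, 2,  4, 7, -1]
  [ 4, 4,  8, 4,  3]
J_3(5) ⊕ J_2(5)

The characteristic polynomial is
  det(x·I − A) = x^5 - 25*x^4 + 250*x^3 - 1250*x^2 + 3125*x - 3125 = (x - 5)^5

Eigenvalues and multiplicities (the geometric multiplicity of λ is n − rank(A − λI), which equals the number of Jordan blocks for λ):
  λ = 5: algebraic multiplicity = 5, geometric multiplicity = 2

Determining the block sizes for each eigenvalue:
  λ = 5: with am = 5 and gm = 2, the partition is not yet determined (e.g. several partitions of 5 into 2 parts exist). Let N = A − (5)·I. Computing rank(N^1) = 3, rank(N^2) = 1, rank(N^3) = 0; the number of blocks of size ≥ j is rank(N^{j−1}) − rank(N^j), giving [2, 2, 1]. So we have 1 block(s) of size 3, 1 block(s) of size 2 → block sizes [3, 2]

Assembling the blocks gives a Jordan form
J =
  [5, 1, 0, 0, 0]
  [0, 5, 1, 0, 0]
  [0, 0, 5, 0, 0]
  [0, 0, 0, 5, 1]
  [0, 0, 0, 0, 5]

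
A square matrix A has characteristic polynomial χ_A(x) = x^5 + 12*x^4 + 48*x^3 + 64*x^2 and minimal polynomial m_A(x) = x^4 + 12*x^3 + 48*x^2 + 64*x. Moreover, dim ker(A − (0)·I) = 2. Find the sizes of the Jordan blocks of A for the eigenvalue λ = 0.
Block sizes for λ = 0: [1, 1]

Step 1 — from the characteristic polynomial, algebraic multiplicity of λ = 0 is 2. From dim ker(A − (0)·I) = 2, there are exactly 2 Jordan blocks for λ = 0.
Step 2 — from the minimal polynomial, the factor (x − 0) tells us the largest block for λ = 0 has size 1.
Step 3 — with total size 2, 2 blocks, and largest block 1, the block sizes (in nonincreasing order) are [1, 1].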